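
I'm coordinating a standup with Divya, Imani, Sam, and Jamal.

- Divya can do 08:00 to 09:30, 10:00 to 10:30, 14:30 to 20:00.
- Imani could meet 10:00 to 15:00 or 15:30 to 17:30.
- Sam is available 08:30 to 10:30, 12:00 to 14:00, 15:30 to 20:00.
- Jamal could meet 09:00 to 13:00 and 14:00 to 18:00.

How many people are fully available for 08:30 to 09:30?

Divya and Sam can make the full 08:30-09:30 slot — that's 2.

2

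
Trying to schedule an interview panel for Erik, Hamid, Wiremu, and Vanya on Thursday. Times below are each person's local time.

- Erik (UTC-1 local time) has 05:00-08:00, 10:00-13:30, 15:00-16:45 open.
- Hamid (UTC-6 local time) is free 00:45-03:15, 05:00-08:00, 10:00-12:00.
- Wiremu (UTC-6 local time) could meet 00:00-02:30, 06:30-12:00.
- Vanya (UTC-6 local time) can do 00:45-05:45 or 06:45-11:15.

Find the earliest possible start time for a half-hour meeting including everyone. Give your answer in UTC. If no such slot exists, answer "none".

06:45

Erik in UTC: 06:00-09:00, 11:00-14:30, 16:00-17:45 (add 1h to convert from UTC-1).
Hamid in UTC: 06:45-09:15, 11:00-14:00, 16:00-18:00 (add 6h to convert from UTC-6).
Wiremu in UTC: 06:00-08:30, 12:30-18:00 (add 6h to convert from UTC-6).
Vanya in UTC: 06:45-11:45, 12:45-17:15 (add 6h to convert from UTC-6).
Erik ∩ Hamid: 06:45-09:00, 11:00-14:00, 16:00-17:45.
Erik ∩ Hamid ∩ Wiremu: 06:45-08:30, 12:30-14:00, 16:00-17:45.
Erik ∩ Hamid ∩ Wiremu ∩ Vanya: 06:45-08:30, 12:45-14:00, 16:00-17:15.
The first common window of at least 30 minutes is 06:45-08:30, so the earliest start is 06:45.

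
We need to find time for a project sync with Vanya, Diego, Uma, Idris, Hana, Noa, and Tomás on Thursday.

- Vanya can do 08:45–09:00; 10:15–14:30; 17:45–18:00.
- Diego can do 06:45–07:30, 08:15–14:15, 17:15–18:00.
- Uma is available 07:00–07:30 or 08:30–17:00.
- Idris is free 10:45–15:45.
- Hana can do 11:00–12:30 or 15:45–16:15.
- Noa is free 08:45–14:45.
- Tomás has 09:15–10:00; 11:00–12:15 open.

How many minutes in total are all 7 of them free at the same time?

75

Vanya ∩ Diego: 08:45-09:00, 10:15-14:15, 17:45-18:00.
Vanya ∩ Diego ∩ Uma: 08:45-09:00, 10:15-14:15.
Vanya ∩ Diego ∩ Uma ∩ Idris: 10:45-14:15.
Vanya ∩ Diego ∩ Uma ∩ Idris ∩ Hana: 11:00-12:30.
Vanya ∩ Diego ∩ Uma ∩ Idris ∩ Hana ∩ Noa: 11:00-12:30.
Vanya ∩ Diego ∩ Uma ∩ Idris ∩ Hana ∩ Noa ∩ Tomás: 11:00-12:15.
So the common availability across everyone is 11:00-12:15.
That's a single block of 75 minutes.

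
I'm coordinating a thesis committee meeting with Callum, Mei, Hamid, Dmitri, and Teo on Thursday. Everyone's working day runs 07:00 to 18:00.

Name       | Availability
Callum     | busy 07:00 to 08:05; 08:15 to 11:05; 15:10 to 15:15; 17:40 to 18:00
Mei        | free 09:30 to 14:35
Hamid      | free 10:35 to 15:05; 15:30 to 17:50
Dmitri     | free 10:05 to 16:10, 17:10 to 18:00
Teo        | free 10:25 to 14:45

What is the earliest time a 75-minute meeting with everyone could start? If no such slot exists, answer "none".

11:05

Callum free: 08:05-08:15, 11:05-15:10, 15:15-17:40 (invert busy blocks within the working day).
Mei free: 09:30-14:35.
Hamid free: 10:35-15:05, 15:30-17:50.
Dmitri free: 10:05-16:10, 17:10-18:00.
Teo free: 10:25-14:45.
Callum ∩ Mei: 11:05-14:35.
Callum ∩ Mei ∩ Hamid: 11:05-14:35.
Callum ∩ Mei ∩ Hamid ∩ Dmitri: 11:05-14:35.
Callum ∩ Mei ∩ Hamid ∩ Dmitri ∩ Teo: 11:05-14:35.
So the common availability across everyone is 11:05-14:35.
The first common window of at least 75 minutes is 11:05-14:35, so the earliest start is 11:05.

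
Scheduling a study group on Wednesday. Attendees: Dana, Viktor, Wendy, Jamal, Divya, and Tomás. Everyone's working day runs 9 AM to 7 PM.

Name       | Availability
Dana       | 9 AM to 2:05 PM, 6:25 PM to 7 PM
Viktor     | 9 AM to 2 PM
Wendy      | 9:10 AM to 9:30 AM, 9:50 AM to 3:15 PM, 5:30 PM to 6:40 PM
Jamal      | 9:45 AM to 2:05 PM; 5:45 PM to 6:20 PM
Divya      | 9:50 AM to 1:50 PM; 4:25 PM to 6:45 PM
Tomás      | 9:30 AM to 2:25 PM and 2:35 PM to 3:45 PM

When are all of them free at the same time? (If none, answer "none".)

Dana ∩ Viktor: 09:00-14:00.
Dana ∩ Viktor ∩ Wendy: 09:10-09:30, 09:50-14:00.
Dana ∩ Viktor ∩ Wendy ∩ Jamal: 09:50-14:00.
Dana ∩ Viktor ∩ Wendy ∩ Jamal ∩ Divya: 09:50-13:50.
Dana ∩ Viktor ∩ Wendy ∩ Jamal ∩ Divya ∩ Tomás: 09:50-13:50.
So the common availability across everyone is 09:50-13:50.

09:50-13:50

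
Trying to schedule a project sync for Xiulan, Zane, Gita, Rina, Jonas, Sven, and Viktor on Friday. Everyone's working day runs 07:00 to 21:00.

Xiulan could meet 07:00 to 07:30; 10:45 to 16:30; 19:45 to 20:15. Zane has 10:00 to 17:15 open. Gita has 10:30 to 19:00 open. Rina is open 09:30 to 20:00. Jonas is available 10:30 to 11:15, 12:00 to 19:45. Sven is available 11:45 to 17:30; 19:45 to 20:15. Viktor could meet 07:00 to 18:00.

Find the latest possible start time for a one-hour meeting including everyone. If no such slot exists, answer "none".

Xiulan ∩ Zane: 10:45-16:30.
Xiulan ∩ Zane ∩ Gita: 10:45-16:30.
Xiulan ∩ Zane ∩ Gita ∩ Rina: 10:45-16:30.
Xiulan ∩ Zane ∩ Gita ∩ Rina ∩ Jonas: 10:45-11:15, 12:00-16:30.
Xiulan ∩ Zane ∩ Gita ∩ Rina ∩ Jonas ∩ Sven: 12:00-16:30.
Xiulan ∩ Zane ∩ Gita ∩ Rina ∩ Jonas ∩ Sven ∩ Viktor: 12:00-16:30.
The last common window of at least 60 minutes is 12:00-16:30; a 60-minute meeting can start as late as 15:30 and still end by 16:30.

15:30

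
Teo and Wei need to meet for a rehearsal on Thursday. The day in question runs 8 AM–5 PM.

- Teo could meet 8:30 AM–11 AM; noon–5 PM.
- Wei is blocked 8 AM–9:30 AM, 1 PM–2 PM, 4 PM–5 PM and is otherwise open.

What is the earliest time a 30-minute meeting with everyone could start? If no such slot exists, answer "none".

09:30

Teo free: 08:30-11:00, 12:00-17:00.
Wei free: 09:30-13:00, 14:00-16:00 (invert busy blocks within the working day).
Teo ∩ Wei: 09:30-11:00, 12:00-13:00, 14:00-16:00.
So the common availability across everyone is 09:30-11:00, 12:00-13:00, 14:00-16:00.
The first common window of at least 30 minutes is 09:30-11:00, so the earliest start is 09:30.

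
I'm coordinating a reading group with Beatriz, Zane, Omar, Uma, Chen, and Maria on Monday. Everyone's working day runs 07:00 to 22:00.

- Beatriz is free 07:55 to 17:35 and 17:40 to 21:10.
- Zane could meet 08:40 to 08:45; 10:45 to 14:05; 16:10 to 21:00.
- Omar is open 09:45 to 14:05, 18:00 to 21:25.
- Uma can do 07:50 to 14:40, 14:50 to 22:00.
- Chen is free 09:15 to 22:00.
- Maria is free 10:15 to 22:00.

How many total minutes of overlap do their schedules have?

Beatriz ∩ Zane: 08:40-08:45, 10:45-14:05, 16:10-17:35, 17:40-21:00.
Beatriz ∩ Zane ∩ Omar: 10:45-14:05, 18:00-21:00.
Beatriz ∩ Zane ∩ Omar ∩ Uma: 10:45-14:05, 18:00-21:00.
Beatriz ∩ Zane ∩ Omar ∩ Uma ∩ Chen: 10:45-14:05, 18:00-21:00.
Beatriz ∩ Zane ∩ Omar ∩ Uma ∩ Chen ∩ Maria: 10:45-14:05, 18:00-21:00.
Summing the common windows: 200 + 180 = 380 minutes.

380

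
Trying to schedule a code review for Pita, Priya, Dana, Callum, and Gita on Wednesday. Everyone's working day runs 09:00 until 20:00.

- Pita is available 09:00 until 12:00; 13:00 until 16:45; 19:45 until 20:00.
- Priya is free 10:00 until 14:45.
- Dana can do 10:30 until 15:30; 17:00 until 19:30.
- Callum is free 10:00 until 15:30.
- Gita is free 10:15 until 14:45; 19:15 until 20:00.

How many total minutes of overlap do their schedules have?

195

Pita ∩ Priya: 10:00-12:00, 13:00-14:45.
Pita ∩ Priya ∩ Dana: 10:30-12:00, 13:00-14:45.
Pita ∩ Priya ∩ Dana ∩ Callum: 10:30-12:00, 13:00-14:45.
Pita ∩ Priya ∩ Dana ∩ Callum ∩ Gita: 10:30-12:00, 13:00-14:45.
Summing the common windows: 90 + 105 = 195 minutes.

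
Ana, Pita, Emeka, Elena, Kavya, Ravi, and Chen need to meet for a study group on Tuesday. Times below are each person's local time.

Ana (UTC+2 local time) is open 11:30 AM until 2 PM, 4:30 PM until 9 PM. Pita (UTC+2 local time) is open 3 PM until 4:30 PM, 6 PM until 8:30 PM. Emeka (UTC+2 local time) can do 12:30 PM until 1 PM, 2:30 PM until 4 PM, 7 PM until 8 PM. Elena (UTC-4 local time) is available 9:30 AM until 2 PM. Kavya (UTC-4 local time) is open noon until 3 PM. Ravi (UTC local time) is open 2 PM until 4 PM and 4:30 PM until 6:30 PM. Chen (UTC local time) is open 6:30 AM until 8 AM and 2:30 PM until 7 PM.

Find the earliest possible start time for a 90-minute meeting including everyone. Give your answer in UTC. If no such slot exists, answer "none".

Ana in UTC: 09:30-12:00, 14:30-19:00 (subtract 2h to convert from UTC+2).
Pita in UTC: 13:00-14:30, 16:00-18:30 (subtract 2h to convert from UTC+2).
Emeka in UTC: 10:30-11:00, 12:30-14:00, 17:00-18:00 (subtract 2h to convert from UTC+2).
Elena in UTC: 13:30-18:00 (add 4h to convert from UTC-4).
Kavya in UTC: 16:00-19:00 (add 4h to convert from UTC-4).
Ravi in UTC: 14:00-16:00, 16:30-18:30.
Chen in UTC: 06:30-08:00, 14:30-19:00.
Ana ∩ Pita: 16:00-18:30.
Ana ∩ Pita ∩ Emeka: 17:00-18:00.
Ana ∩ Pita ∩ Emeka ∩ Elena: 17:00-18:00.
Ana ∩ Pita ∩ Emeka ∩ Elena ∩ Kavya: 17:00-18:00.
Ana ∩ Pita ∩ Emeka ∩ Elena ∩ Kavya ∩ Ravi: 17:00-18:00.
Ana ∩ Pita ∩ Emeka ∩ Elena ∩ Kavya ∩ Ravi ∩ Chen: 17:00-18:00.
No common window is at least 90 minutes long.

none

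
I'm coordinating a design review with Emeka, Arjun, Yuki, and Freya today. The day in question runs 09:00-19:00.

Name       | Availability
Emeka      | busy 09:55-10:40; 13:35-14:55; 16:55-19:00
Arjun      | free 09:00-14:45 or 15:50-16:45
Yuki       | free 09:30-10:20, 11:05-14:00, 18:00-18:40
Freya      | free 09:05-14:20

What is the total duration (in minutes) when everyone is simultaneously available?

175

Emeka free: 09:00-09:55, 10:40-13:35, 14:55-16:55 (invert busy blocks within the working day).
Arjun free: 09:00-14:45, 15:50-16:45.
Yuki free: 09:30-10:20, 11:05-14:00, 18:00-18:40.
Freya free: 09:05-14:20.
Emeka ∩ Arjun: 09:00-09:55, 10:40-13:35, 15:50-16:45.
Emeka ∩ Arjun ∩ Yuki: 09:30-09:55, 11:05-13:35.
Emeka ∩ Arjun ∩ Yuki ∩ Freya: 09:30-09:55, 11:05-13:35.
Summing the common windows: 25 + 150 = 175 minutes.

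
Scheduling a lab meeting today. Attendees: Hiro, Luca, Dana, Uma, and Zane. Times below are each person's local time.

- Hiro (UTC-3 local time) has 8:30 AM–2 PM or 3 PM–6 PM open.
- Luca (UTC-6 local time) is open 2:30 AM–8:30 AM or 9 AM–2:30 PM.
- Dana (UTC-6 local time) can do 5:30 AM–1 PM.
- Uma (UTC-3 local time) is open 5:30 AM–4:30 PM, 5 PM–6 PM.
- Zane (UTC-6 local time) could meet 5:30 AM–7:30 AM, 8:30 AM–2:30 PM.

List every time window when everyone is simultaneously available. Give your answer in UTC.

Hiro in UTC: 11:30-17:00, 18:00-21:00 (add 3h to convert from UTC-3).
Luca in UTC: 08:30-14:30, 15:00-20:30 (add 6h to convert from UTC-6).
Dana in UTC: 11:30-19:00 (add 6h to convert from UTC-6).
Uma in UTC: 08:30-19:30, 20:00-21:00 (add 3h to convert from UTC-3).
Zane in UTC: 11:30-13:30, 14:30-20:30 (add 6h to convert from UTC-6).
Hiro ∩ Luca: 11:30-14:30, 15:00-17:00, 18:00-20:30.
Hiro ∩ Luca ∩ Dana: 11:30-14:30, 15:00-17:00, 18:00-19:00.
Hiro ∩ Luca ∩ Dana ∩ Uma: 11:30-14:30, 15:00-17:00, 18:00-19:00.
Hiro ∩ Luca ∩ Dana ∩ Uma ∩ Zane: 11:30-13:30, 15:00-17:00, 18:00-19:00.

11:30-13:30, 15:00-17:00, 18:00-19:00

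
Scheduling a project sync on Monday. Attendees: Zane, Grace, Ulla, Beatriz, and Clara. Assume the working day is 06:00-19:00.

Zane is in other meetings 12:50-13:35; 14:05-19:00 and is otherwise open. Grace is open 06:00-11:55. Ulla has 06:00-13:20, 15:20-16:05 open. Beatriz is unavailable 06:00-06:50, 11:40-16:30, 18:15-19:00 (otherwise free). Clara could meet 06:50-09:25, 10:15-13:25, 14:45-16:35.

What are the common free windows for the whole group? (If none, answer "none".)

06:50-09:25, 10:15-11:40

Zane free: 06:00-12:50, 13:35-14:05 (invert busy blocks within the working day).
Grace free: 06:00-11:55.
Ulla free: 06:00-13:20, 15:20-16:05.
Beatriz free: 06:50-11:40, 16:30-18:15 (invert busy blocks within the working day).
Clara free: 06:50-09:25, 10:15-13:25, 14:45-16:35.
Zane ∩ Grace: 06:00-11:55.
Zane ∩ Grace ∩ Ulla: 06:00-11:55.
Zane ∩ Grace ∩ Ulla ∩ Beatriz: 06:50-11:40.
Zane ∩ Grace ∩ Ulla ∩ Beatriz ∩ Clara: 06:50-09:25, 10:15-11:40.
So the common availability across everyone is 06:50-09:25, 10:15-11:40.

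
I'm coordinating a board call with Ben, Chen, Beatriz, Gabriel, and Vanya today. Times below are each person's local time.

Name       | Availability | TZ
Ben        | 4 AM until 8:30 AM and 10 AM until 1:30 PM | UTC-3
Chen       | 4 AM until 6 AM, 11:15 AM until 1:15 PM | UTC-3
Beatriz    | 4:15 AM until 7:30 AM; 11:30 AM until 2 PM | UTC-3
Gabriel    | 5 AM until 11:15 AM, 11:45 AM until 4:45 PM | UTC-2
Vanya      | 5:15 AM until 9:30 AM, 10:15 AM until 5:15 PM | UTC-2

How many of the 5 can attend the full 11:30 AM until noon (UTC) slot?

1

Ben in UTC: 07:00-11:30, 13:00-16:30 (add 3h to convert from UTC-3).
Chen in UTC: 07:00-09:00, 14:15-16:15 (add 3h to convert from UTC-3).
Beatriz in UTC: 07:15-10:30, 14:30-17:00 (add 3h to convert from UTC-3).
Gabriel in UTC: 07:00-13:15, 13:45-18:45 (add 2h to convert from UTC-2).
Vanya in UTC: 07:15-11:30, 12:15-19:15 (add 2h to convert from UTC-2).
Gabriel can make the full 11:30-12:00 slot — that's 1.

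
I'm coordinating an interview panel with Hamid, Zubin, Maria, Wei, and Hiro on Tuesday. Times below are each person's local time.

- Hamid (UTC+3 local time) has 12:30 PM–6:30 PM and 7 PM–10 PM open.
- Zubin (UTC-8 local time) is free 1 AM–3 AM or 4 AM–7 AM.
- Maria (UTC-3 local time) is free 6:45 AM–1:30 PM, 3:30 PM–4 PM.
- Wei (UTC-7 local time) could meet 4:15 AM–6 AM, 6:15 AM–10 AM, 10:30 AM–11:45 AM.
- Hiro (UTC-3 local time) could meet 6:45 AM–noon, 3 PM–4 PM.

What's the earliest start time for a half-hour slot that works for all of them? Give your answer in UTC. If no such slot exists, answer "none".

12:00

Hamid in UTC: 09:30-15:30, 16:00-19:00 (subtract 3h to convert from UTC+3).
Zubin in UTC: 09:00-11:00, 12:00-15:00 (add 8h to convert from UTC-8).
Maria in UTC: 09:45-16:30, 18:30-19:00 (add 3h to convert from UTC-3).
Wei in UTC: 11:15-13:00, 13:15-17:00, 17:30-18:45 (add 7h to convert from UTC-7).
Hiro in UTC: 09:45-15:00, 18:00-19:00 (add 3h to convert from UTC-3).
Hamid ∩ Zubin: 09:30-11:00, 12:00-15:00.
Hamid ∩ Zubin ∩ Maria: 09:45-11:00, 12:00-15:00.
Hamid ∩ Zubin ∩ Maria ∩ Wei: 12:00-13:00, 13:15-15:00.
Hamid ∩ Zubin ∩ Maria ∩ Wei ∩ Hiro: 12:00-13:00, 13:15-15:00.
So the common availability across everyone is 12:00-13:00, 13:15-15:00.
The first common window of at least 30 minutes is 12:00-13:00, so the earliest start is 12:00.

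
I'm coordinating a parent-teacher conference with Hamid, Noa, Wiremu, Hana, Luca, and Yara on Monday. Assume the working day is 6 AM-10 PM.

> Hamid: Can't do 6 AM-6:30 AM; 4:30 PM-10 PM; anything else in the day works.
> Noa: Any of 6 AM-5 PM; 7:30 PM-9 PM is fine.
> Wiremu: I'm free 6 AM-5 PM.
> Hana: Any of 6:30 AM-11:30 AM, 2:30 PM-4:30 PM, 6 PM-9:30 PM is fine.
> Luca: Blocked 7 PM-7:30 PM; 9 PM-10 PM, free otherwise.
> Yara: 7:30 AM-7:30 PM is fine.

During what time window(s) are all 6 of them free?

Hamid free: 06:30-16:30 (invert busy blocks within the working day).
Noa free: 06:00-17:00, 19:30-21:00.
Wiremu free: 06:00-17:00.
Hana free: 06:30-11:30, 14:30-16:30, 18:00-21:30.
Luca free: 06:00-19:00, 19:30-21:00 (invert busy blocks within the working day).
Yara free: 07:30-19:30.
Hamid ∩ Noa: 06:30-16:30.
Hamid ∩ Noa ∩ Wiremu: 06:30-16:30.
Hamid ∩ Noa ∩ Wiremu ∩ Hana: 06:30-11:30, 14:30-16:30.
Hamid ∩ Noa ∩ Wiremu ∩ Hana ∩ Luca: 06:30-11:30, 14:30-16:30.
Hamid ∩ Noa ∩ Wiremu ∩ Hana ∩ Luca ∩ Yara: 07:30-11:30, 14:30-16:30.

07:30-11:30, 14:30-16:30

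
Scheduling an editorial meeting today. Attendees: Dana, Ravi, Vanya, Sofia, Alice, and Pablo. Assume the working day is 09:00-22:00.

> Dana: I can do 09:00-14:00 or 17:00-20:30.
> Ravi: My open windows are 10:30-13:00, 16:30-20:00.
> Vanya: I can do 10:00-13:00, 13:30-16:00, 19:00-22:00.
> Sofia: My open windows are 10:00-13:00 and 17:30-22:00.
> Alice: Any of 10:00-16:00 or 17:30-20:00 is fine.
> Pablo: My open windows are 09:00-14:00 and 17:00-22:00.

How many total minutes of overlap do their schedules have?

Dana ∩ Ravi: 10:30-13:00, 17:00-20:00.
Dana ∩ Ravi ∩ Vanya: 10:30-13:00, 19:00-20:00.
Dana ∩ Ravi ∩ Vanya ∩ Sofia: 10:30-13:00, 19:00-20:00.
Dana ∩ Ravi ∩ Vanya ∩ Sofia ∩ Alice: 10:30-13:00, 19:00-20:00.
Dana ∩ Ravi ∩ Vanya ∩ Sofia ∩ Alice ∩ Pablo: 10:30-13:00, 19:00-20:00.
Those are the intersection windows.
Summing the common windows: 150 + 60 = 210 minutes.

210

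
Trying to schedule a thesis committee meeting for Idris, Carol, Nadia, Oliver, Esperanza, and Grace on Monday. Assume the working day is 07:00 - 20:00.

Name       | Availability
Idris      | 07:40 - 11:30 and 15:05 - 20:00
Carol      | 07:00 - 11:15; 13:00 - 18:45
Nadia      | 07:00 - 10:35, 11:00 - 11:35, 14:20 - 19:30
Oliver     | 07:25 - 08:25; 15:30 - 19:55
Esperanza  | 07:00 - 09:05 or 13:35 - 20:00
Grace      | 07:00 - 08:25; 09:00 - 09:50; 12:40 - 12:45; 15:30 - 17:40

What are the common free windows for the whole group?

07:40-08:25, 15:30-17:40

Idris ∩ Carol: 07:40-11:15, 15:05-18:45.
Idris ∩ Carol ∩ Nadia: 07:40-10:35, 11:00-11:15, 15:05-18:45.
Idris ∩ Carol ∩ Nadia ∩ Oliver: 07:40-08:25, 15:30-18:45.
Idris ∩ Carol ∩ Nadia ∩ Oliver ∩ Esperanza: 07:40-08:25, 15:30-18:45.
Idris ∩ Carol ∩ Nadia ∩ Oliver ∩ Esperanza ∩ Grace: 07:40-08:25, 15:30-17:40.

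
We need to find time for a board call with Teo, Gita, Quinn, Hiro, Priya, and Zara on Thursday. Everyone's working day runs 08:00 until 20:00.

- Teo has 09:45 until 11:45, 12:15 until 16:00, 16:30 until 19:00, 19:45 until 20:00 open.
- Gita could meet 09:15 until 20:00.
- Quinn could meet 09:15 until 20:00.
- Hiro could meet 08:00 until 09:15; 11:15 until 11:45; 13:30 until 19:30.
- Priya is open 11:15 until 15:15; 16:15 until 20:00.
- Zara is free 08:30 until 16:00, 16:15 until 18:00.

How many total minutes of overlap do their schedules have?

225

Teo ∩ Gita: 09:45-11:45, 12:15-16:00, 16:30-19:00, 19:45-20:00.
Teo ∩ Gita ∩ Quinn: 09:45-11:45, 12:15-16:00, 16:30-19:00, 19:45-20:00.
Teo ∩ Gita ∩ Quinn ∩ Hiro: 11:15-11:45, 13:30-16:00, 16:30-19:00.
Teo ∩ Gita ∩ Quinn ∩ Hiro ∩ Priya: 11:15-11:45, 13:30-15:15, 16:30-19:00.
Teo ∩ Gita ∩ Quinn ∩ Hiro ∩ Priya ∩ Zara: 11:15-11:45, 13:30-15:15, 16:30-18:00.
Summing the common windows: 30 + 105 + 90 = 225 minutes.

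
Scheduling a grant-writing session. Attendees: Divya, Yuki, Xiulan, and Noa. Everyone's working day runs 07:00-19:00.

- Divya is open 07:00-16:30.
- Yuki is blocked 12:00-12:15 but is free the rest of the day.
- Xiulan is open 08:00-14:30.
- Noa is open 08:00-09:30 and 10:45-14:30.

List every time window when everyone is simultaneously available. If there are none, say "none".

08:00-09:30, 10:45-12:00, 12:15-14:30

Divya free: 07:00-16:30.
Yuki free: 07:00-12:00, 12:15-19:00 (invert busy blocks within the working day).
Xiulan free: 08:00-14:30.
Noa free: 08:00-09:30, 10:45-14:30.
Divya ∩ Yuki: 07:00-12:00, 12:15-16:30.
Divya ∩ Yuki ∩ Xiulan: 08:00-12:00, 12:15-14:30.
Divya ∩ Yuki ∩ Xiulan ∩ Noa: 08:00-09:30, 10:45-12:00, 12:15-14:30.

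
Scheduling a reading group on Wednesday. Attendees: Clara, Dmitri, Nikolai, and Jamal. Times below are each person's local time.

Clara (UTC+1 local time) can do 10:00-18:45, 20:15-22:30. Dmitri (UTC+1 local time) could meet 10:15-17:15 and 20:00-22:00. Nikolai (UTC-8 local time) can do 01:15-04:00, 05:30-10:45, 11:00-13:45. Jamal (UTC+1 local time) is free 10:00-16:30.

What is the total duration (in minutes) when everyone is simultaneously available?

Clara in UTC: 09:00-17:45, 19:15-21:30 (subtract 1h to convert from UTC+1).
Dmitri in UTC: 09:15-16:15, 19:00-21:00 (subtract 1h to convert from UTC+1).
Nikolai in UTC: 09:15-12:00, 13:30-18:45, 19:00-21:45 (add 8h to convert from UTC-8).
Jamal in UTC: 09:00-15:30 (subtract 1h to convert from UTC+1).
Clara ∩ Dmitri: 09:15-16:15, 19:15-21:00.
Clara ∩ Dmitri ∩ Nikolai: 09:15-12:00, 13:30-16:15, 19:15-21:00.
Clara ∩ Dmitri ∩ Nikolai ∩ Jamal: 09:15-12:00, 13:30-15:30.
Summing the common windows: 165 + 120 = 285 minutes.

285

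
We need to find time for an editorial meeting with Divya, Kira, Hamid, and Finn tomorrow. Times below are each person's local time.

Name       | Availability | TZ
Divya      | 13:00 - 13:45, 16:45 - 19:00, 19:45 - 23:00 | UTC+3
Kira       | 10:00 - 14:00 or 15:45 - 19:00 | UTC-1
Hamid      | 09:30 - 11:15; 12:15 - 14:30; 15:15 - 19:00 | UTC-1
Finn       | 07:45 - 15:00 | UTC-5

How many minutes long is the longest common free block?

Divya in UTC: 10:00-10:45, 13:45-16:00, 16:45-20:00 (subtract 3h to convert from UTC+3).
Kira in UTC: 11:00-15:00, 16:45-20:00 (add 1h to convert from UTC-1).
Hamid in UTC: 10:30-12:15, 13:15-15:30, 16:15-20:00 (add 1h to convert from UTC-1).
Finn in UTC: 12:45-20:00 (add 5h to convert from UTC-5).
Divya ∩ Kira: 13:45-15:00, 16:45-20:00.
Divya ∩ Kira ∩ Hamid: 13:45-15:00, 16:45-20:00.
Divya ∩ Kira ∩ Hamid ∩ Finn: 13:45-15:00, 16:45-20:00.
Those are the intersection windows.
The longest is 16:45-20:00 at 195 minutes.

195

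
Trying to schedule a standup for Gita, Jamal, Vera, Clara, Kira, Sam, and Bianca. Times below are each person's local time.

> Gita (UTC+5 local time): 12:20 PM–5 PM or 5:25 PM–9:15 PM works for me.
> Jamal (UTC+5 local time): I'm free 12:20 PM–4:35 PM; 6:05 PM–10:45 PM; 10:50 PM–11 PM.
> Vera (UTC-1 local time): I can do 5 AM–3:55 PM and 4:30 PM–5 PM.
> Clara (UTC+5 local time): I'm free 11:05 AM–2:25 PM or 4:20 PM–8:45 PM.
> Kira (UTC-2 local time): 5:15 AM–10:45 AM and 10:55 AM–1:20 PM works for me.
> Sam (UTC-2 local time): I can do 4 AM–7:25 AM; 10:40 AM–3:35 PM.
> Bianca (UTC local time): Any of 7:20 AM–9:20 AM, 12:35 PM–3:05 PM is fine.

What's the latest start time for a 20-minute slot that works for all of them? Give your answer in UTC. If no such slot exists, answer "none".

14:45

Gita in UTC: 07:20-12:00, 12:25-16:15 (subtract 5h to convert from UTC+5).
Jamal in UTC: 07:20-11:35, 13:05-17:45, 17:50-18:00 (subtract 5h to convert from UTC+5).
Vera in UTC: 06:00-16:55, 17:30-18:00 (add 1h to convert from UTC-1).
Clara in UTC: 06:05-09:25, 11:20-15:45 (subtract 5h to convert from UTC+5).
Kira in UTC: 07:15-12:45, 12:55-15:20 (add 2h to convert from UTC-2).
Sam in UTC: 06:00-09:25, 12:40-17:35 (add 2h to convert from UTC-2).
Bianca in UTC: 07:20-09:20, 12:35-15:05.
Gita ∩ Jamal: 07:20-11:35, 13:05-16:15.
Gita ∩ Jamal ∩ Vera: 07:20-11:35, 13:05-16:15.
Gita ∩ Jamal ∩ Vera ∩ Clara: 07:20-09:25, 11:20-11:35, 13:05-15:45.
Gita ∩ Jamal ∩ Vera ∩ Clara ∩ Kira: 07:20-09:25, 11:20-11:35, 13:05-15:20.
Gita ∩ Jamal ∩ Vera ∩ Clara ∩ Kira ∩ Sam: 07:20-09:25, 13:05-15:20.
Gita ∩ Jamal ∩ Vera ∩ Clara ∩ Kira ∩ Sam ∩ Bianca: 07:20-09:20, 13:05-15:05.
The last common window of at least 20 minutes is 13:05-15:05; a 20-minute meeting can start as late as 14:45 and still end by 15:05.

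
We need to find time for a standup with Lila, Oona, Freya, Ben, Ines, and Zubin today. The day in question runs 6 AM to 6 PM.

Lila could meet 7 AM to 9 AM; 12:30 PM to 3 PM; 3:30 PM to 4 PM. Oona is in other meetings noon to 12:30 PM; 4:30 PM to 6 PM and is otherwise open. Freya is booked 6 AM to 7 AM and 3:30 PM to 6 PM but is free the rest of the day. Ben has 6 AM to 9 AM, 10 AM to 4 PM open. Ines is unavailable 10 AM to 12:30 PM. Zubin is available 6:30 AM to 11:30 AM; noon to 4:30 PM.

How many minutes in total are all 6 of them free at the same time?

Lila free: 07:00-09:00, 12:30-15:00, 15:30-16:00.
Oona free: 06:00-12:00, 12:30-16:30 (invert busy blocks within the working day).
Freya free: 07:00-15:30 (invert busy blocks within the working day).
Ben free: 06:00-09:00, 10:00-16:00.
Ines free: 06:00-10:00, 12:30-18:00 (invert busy blocks within the working day).
Zubin free: 06:30-11:30, 12:00-16:30.
Lila ∩ Oona: 07:00-09:00, 12:30-15:00, 15:30-16:00.
Lila ∩ Oona ∩ Freya: 07:00-09:00, 12:30-15:00.
Lila ∩ Oona ∩ Freya ∩ Ben: 07:00-09:00, 12:30-15:00.
Lila ∩ Oona ∩ Freya ∩ Ben ∩ Ines: 07:00-09:00, 12:30-15:00.
Lila ∩ Oona ∩ Freya ∩ Ben ∩ Ines ∩ Zubin: 07:00-09:00, 12:30-15:00.
Summing the common windows: 120 + 150 = 270 minutes.

270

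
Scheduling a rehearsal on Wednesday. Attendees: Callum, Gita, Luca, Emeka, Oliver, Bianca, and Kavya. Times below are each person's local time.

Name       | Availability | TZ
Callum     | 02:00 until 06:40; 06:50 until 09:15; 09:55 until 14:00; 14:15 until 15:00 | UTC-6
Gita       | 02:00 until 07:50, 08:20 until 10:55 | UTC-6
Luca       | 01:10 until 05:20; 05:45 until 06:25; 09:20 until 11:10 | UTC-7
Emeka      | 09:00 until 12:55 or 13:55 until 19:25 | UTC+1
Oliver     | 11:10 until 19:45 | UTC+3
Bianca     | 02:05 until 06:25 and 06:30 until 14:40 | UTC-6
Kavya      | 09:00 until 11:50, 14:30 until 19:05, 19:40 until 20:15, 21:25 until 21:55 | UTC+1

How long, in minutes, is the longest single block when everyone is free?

160

Callum in UTC: 08:00-12:40, 12:50-15:15, 15:55-20:00, 20:15-21:00 (add 6h to convert from UTC-6).
Gita in UTC: 08:00-13:50, 14:20-16:55 (add 6h to convert from UTC-6).
Luca in UTC: 08:10-12:20, 12:45-13:25, 16:20-18:10 (add 7h to convert from UTC-7).
Emeka in UTC: 08:00-11:55, 12:55-18:25 (subtract 1h to convert from UTC+1).
Oliver in UTC: 08:10-16:45 (subtract 3h to convert from UTC+3).
Bianca in UTC: 08:05-12:25, 12:30-20:40 (add 6h to convert from UTC-6).
Kavya in UTC: 08:00-10:50, 13:30-18:05, 18:40-19:15, 20:25-20:55 (subtract 1h to convert from UTC+1).
Callum ∩ Gita: 08:00-12:40, 12:50-13:50, 14:20-15:15, 15:55-16:55.
Callum ∩ Gita ∩ Luca: 08:10-12:20, 12:50-13:25, 16:20-16:55.
Callum ∩ Gita ∩ Luca ∩ Emeka: 08:10-11:55, 12:55-13:25, 16:20-16:55.
Callum ∩ Gita ∩ Luca ∩ Emeka ∩ Oliver: 08:10-11:55, 12:55-13:25, 16:20-16:45.
Callum ∩ Gita ∩ Luca ∩ Emeka ∩ Oliver ∩ Bianca: 08:10-11:55, 12:55-13:25, 16:20-16:45.
Callum ∩ Gita ∩ Luca ∩ Emeka ∩ Oliver ∩ Bianca ∩ Kavya: 08:10-10:50, 16:20-16:45.
The longest is 08:10-10:50 at 160 minutes.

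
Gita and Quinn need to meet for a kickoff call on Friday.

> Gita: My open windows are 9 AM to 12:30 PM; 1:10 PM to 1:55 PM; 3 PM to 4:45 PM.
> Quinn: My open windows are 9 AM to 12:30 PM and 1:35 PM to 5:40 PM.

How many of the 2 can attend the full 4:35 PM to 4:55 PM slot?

1

Quinn can make the full 16:35-16:55 slot — that's 1.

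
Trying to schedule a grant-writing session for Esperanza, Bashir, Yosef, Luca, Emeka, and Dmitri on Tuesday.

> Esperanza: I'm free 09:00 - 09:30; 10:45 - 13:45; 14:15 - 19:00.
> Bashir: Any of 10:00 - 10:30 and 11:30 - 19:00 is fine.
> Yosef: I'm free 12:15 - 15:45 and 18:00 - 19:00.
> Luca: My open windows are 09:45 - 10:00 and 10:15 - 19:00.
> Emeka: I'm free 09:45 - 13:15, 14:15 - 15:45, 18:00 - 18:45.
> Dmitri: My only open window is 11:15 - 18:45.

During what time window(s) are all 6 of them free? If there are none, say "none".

Esperanza ∩ Bashir: 11:30-13:45, 14:15-19:00.
Esperanza ∩ Bashir ∩ Yosef: 12:15-13:45, 14:15-15:45, 18:00-19:00.
Esperanza ∩ Bashir ∩ Yosef ∩ Luca: 12:15-13:45, 14:15-15:45, 18:00-19:00.
Esperanza ∩ Bashir ∩ Yosef ∩ Luca ∩ Emeka: 12:15-13:15, 14:15-15:45, 18:00-18:45.
Esperanza ∩ Bashir ∩ Yosef ∩ Luca ∩ Emeka ∩ Dmitri: 12:15-13:15, 14:15-15:45, 18:00-18:45.
So the common availability across everyone is 12:15-13:15, 14:15-15:45, 18:00-18:45.

12:15-13:15, 14:15-15:45, 18:00-18:45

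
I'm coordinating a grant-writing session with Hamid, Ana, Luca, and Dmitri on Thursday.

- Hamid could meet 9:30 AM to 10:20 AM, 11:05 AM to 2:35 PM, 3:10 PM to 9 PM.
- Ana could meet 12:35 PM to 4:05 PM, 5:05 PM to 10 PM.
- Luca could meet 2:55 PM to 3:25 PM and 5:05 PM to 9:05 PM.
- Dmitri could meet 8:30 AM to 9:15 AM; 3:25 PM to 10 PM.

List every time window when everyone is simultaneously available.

Hamid ∩ Ana: 12:35-14:35, 15:10-16:05, 17:05-21:00.
Hamid ∩ Ana ∩ Luca: 15:10-15:25, 17:05-21:00.
Hamid ∩ Ana ∩ Luca ∩ Dmitri: 17:05-21:00.

17:05-21:00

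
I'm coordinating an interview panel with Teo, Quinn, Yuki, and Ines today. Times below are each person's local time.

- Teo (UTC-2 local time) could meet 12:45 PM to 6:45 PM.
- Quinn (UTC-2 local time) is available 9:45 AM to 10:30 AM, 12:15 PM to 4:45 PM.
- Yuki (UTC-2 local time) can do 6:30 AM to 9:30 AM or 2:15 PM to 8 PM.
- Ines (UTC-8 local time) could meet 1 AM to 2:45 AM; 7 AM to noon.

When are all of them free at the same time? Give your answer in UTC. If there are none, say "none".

16:15-18:45

Teo in UTC: 14:45-20:45 (add 2h to convert from UTC-2).
Quinn in UTC: 11:45-12:30, 14:15-18:45 (add 2h to convert from UTC-2).
Yuki in UTC: 08:30-11:30, 16:15-22:00 (add 2h to convert from UTC-2).
Ines in UTC: 09:00-10:45, 15:00-20:00 (add 8h to convert from UTC-8).
Teo ∩ Quinn: 14:45-18:45.
Teo ∩ Quinn ∩ Yuki: 16:15-18:45.
Teo ∩ Quinn ∩ Yuki ∩ Ines: 16:15-18:45.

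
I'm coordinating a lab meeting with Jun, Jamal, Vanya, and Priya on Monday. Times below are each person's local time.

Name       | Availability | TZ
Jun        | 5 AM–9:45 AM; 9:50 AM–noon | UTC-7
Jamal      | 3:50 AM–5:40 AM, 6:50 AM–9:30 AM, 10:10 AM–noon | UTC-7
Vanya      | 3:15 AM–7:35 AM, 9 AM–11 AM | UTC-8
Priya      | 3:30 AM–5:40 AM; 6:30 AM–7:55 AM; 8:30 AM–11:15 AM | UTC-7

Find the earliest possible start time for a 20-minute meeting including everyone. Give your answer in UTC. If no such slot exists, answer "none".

12:00

Jun in UTC: 12:00-16:45, 16:50-19:00 (add 7h to convert from UTC-7).
Jamal in UTC: 10:50-12:40, 13:50-16:30, 17:10-19:00 (add 7h to convert from UTC-7).
Vanya in UTC: 11:15-15:35, 17:00-19:00 (add 8h to convert from UTC-8).
Priya in UTC: 10:30-12:40, 13:30-14:55, 15:30-18:15 (add 7h to convert from UTC-7).
Jun ∩ Jamal: 12:00-12:40, 13:50-16:30, 17:10-19:00.
Jun ∩ Jamal ∩ Vanya: 12:00-12:40, 13:50-15:35, 17:10-19:00.
Jun ∩ Jamal ∩ Vanya ∩ Priya: 12:00-12:40, 13:50-14:55, 15:30-15:35, 17:10-18:15.
So the common availability across everyone is 12:00-12:40, 13:50-14:55, 15:30-15:35, 17:10-18:15.
The first common window of at least 20 minutes is 12:00-12:40, so the earliest start is 12:00.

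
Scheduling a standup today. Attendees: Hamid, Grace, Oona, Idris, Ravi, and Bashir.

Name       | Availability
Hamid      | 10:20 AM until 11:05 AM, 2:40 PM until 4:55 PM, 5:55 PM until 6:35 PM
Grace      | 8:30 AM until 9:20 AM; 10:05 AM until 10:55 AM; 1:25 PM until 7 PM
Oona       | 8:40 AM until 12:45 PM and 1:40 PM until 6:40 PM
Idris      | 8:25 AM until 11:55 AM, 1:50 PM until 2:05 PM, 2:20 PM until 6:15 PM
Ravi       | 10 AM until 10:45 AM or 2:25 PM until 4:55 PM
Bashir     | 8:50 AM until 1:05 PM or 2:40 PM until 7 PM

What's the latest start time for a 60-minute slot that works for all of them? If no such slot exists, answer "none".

15:55

Hamid ∩ Grace: 10:20-10:55, 14:40-16:55, 17:55-18:35.
Hamid ∩ Grace ∩ Oona: 10:20-10:55, 14:40-16:55, 17:55-18:35.
Hamid ∩ Grace ∩ Oona ∩ Idris: 10:20-10:55, 14:40-16:55, 17:55-18:15.
Hamid ∩ Grace ∩ Oona ∩ Idris ∩ Ravi: 10:20-10:45, 14:40-16:55.
Hamid ∩ Grace ∩ Oona ∩ Idris ∩ Ravi ∩ Bashir: 10:20-10:45, 14:40-16:55.
The last common window of at least 60 minutes is 14:40-16:55; a 60-minute meeting can start as late as 15:55 and still end by 16:55.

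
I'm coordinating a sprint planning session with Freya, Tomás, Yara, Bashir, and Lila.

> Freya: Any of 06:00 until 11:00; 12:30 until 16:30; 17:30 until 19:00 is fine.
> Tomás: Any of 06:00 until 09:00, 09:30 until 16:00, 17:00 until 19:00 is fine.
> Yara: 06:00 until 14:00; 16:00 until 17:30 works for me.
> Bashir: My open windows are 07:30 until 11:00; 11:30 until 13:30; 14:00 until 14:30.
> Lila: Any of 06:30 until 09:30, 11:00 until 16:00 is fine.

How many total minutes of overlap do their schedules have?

Freya ∩ Tomás: 06:00-09:00, 09:30-11:00, 12:30-16:00, 17:30-19:00.
Freya ∩ Tomás ∩ Yara: 06:00-09:00, 09:30-11:00, 12:30-14:00.
Freya ∩ Tomás ∩ Yara ∩ Bashir: 07:30-09:00, 09:30-11:00, 12:30-13:30.
Freya ∩ Tomás ∩ Yara ∩ Bashir ∩ Lila: 07:30-09:00, 12:30-13:30.
Summing the common windows: 90 + 60 = 150 minutes.

150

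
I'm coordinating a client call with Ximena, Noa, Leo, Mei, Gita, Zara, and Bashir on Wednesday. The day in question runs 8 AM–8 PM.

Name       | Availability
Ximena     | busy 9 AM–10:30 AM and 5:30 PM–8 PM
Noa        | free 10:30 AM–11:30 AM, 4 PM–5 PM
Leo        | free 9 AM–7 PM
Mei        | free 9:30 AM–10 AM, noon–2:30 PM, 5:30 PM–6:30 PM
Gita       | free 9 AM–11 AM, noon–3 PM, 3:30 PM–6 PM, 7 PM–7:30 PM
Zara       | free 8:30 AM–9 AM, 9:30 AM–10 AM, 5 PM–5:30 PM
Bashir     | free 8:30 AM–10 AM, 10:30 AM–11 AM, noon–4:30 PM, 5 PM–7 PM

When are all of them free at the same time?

none

Ximena free: 08:00-09:00, 10:30-17:30 (invert busy blocks within the working day).
Noa free: 10:30-11:30, 16:00-17:00.
Leo free: 09:00-19:00.
Mei free: 09:30-10:00, 12:00-14:30, 17:30-18:30.
Gita free: 09:00-11:00, 12:00-15:00, 15:30-18:00, 19:00-19:30.
Zara free: 08:30-09:00, 09:30-10:00, 17:00-17:30.
Bashir free: 08:30-10:00, 10:30-11:00, 12:00-16:30, 17:00-19:00.
Ximena ∩ Noa: 10:30-11:30, 16:00-17:00.
Ximena ∩ Noa ∩ Leo: 10:30-11:30, 16:00-17:00.
Ximena ∩ Noa ∩ Leo ∩ Mei: ∅.
Ximena ∩ Noa ∩ Leo ∩ Mei ∩ Gita: ∅.
Ximena ∩ Noa ∩ Leo ∩ Mei ∩ Gita ∩ Zara: ∅.
Ximena ∩ Noa ∩ Leo ∩ Mei ∩ Gita ∩ Zara ∩ Bashir: ∅.
There is no time when everyone is free.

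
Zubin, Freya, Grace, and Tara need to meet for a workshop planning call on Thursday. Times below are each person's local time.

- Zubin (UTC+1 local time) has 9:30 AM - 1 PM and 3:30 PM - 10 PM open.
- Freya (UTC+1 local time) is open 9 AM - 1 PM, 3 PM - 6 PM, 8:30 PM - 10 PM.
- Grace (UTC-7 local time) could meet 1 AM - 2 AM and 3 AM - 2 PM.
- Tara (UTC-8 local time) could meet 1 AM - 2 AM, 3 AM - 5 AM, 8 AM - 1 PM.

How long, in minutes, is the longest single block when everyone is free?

Zubin in UTC: 08:30-12:00, 14:30-21:00 (subtract 1h to convert from UTC+1).
Freya in UTC: 08:00-12:00, 14:00-17:00, 19:30-21:00 (subtract 1h to convert from UTC+1).
Grace in UTC: 08:00-09:00, 10:00-21:00 (add 7h to convert from UTC-7).
Tara in UTC: 09:00-10:00, 11:00-13:00, 16:00-21:00 (add 8h to convert from UTC-8).
Zubin ∩ Freya: 08:30-12:00, 14:30-17:00, 19:30-21:00.
Zubin ∩ Freya ∩ Grace: 08:30-09:00, 10:00-12:00, 14:30-17:00, 19:30-21:00.
Zubin ∩ Freya ∩ Grace ∩ Tara: 11:00-12:00, 16:00-17:00, 19:30-21:00.
So the common availability across everyone is 11:00-12:00, 16:00-17:00, 19:30-21:00.
The longest is 19:30-21:00 at 90 minutes.

90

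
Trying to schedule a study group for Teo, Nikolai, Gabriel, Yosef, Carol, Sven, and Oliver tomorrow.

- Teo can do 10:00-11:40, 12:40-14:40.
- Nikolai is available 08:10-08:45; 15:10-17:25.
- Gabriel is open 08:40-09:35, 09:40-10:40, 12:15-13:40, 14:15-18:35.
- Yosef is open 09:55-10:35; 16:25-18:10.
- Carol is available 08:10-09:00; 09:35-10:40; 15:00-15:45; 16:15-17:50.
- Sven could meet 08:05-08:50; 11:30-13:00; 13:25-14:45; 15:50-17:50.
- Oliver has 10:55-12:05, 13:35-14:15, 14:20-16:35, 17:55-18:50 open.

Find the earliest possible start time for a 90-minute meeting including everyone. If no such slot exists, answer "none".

Teo ∩ Nikolai: ∅.
Teo ∩ Nikolai ∩ Gabriel: ∅.
Teo ∩ Nikolai ∩ Gabriel ∩ Yosef: ∅.
Teo ∩ Nikolai ∩ Gabriel ∩ Yosef ∩ Carol: ∅.
Teo ∩ Nikolai ∩ Gabriel ∩ Yosef ∩ Carol ∩ Sven: ∅.
Teo ∩ Nikolai ∩ Gabriel ∩ Yosef ∩ Carol ∩ Sven ∩ Oliver: ∅.
There is no time when everyone is free.
No common window is at least 90 minutes long.

none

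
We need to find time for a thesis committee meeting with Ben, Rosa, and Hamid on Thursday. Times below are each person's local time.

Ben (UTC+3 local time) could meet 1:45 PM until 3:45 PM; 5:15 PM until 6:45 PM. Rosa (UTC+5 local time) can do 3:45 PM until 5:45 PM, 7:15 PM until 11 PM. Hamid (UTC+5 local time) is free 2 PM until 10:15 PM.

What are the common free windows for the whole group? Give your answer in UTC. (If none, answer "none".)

Ben in UTC: 10:45-12:45, 14:15-15:45 (subtract 3h to convert from UTC+3).
Rosa in UTC: 10:45-12:45, 14:15-18:00 (subtract 5h to convert from UTC+5).
Hamid in UTC: 09:00-17:15 (subtract 5h to convert from UTC+5).
Ben ∩ Rosa: 10:45-12:45, 14:15-15:45.
Ben ∩ Rosa ∩ Hamid: 10:45-12:45, 14:15-15:45.

10:45-12:45, 14:15-15:45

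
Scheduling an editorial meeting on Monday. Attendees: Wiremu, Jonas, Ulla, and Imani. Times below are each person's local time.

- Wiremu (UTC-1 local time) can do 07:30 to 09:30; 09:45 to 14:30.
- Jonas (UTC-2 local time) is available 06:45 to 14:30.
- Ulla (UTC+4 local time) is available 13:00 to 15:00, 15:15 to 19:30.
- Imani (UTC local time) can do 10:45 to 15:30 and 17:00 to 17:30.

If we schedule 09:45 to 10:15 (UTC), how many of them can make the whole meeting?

Wiremu in UTC: 08:30-10:30, 10:45-15:30 (add 1h to convert from UTC-1).
Jonas in UTC: 08:45-16:30 (add 2h to convert from UTC-2).
Ulla in UTC: 09:00-11:00, 11:15-15:30 (subtract 4h to convert from UTC+4).
Imani in UTC: 10:45-15:30, 17:00-17:30.
Wiremu, Jonas, and Ulla can make the full 09:45-10:15 slot — that's 3.

3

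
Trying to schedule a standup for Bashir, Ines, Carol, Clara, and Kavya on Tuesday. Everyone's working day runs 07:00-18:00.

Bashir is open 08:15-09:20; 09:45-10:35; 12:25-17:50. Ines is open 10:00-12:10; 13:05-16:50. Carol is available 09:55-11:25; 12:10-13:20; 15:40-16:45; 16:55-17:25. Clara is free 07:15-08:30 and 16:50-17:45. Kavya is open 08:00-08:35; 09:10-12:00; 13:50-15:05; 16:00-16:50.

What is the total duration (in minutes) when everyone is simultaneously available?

Bashir ∩ Ines: 10:00-10:35, 13:05-16:50.
Bashir ∩ Ines ∩ Carol: 10:00-10:35, 13:05-13:20, 15:40-16:45.
Bashir ∩ Ines ∩ Carol ∩ Clara: ∅.
Bashir ∩ Ines ∩ Carol ∩ Clara ∩ Kavya: ∅.
There is no time when everyone is free.
There is no common window, so the total is 0 minutes.

0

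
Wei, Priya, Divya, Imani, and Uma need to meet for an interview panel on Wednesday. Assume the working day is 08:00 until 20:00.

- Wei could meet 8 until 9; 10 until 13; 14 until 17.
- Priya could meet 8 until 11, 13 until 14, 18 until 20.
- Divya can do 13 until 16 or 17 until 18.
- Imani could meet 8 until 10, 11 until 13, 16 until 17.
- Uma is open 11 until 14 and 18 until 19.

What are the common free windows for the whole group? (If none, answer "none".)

Wei ∩ Priya: 08:00-09:00, 10:00-11:00.
Wei ∩ Priya ∩ Divya: ∅.
Wei ∩ Priya ∩ Divya ∩ Imani: ∅.
Wei ∩ Priya ∩ Divya ∩ Imani ∩ Uma: ∅.
There is no time when everyone is free.

none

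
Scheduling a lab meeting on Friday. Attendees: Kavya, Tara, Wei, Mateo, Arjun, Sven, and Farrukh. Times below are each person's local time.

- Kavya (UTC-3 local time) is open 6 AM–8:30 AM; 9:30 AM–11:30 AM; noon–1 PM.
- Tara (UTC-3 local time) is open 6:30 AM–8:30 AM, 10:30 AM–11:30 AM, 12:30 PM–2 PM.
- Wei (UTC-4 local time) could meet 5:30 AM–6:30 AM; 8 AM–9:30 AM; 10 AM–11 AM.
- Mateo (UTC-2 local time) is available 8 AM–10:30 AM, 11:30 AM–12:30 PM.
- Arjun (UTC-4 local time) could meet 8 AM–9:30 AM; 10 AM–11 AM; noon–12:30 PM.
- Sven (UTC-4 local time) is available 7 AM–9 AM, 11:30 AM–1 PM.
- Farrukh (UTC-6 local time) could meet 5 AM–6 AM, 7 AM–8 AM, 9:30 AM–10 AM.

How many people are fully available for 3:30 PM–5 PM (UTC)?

Kavya in UTC: 09:00-11:30, 12:30-14:30, 15:00-16:00 (add 3h to convert from UTC-3).
Tara in UTC: 09:30-11:30, 13:30-14:30, 15:30-17:00 (add 3h to convert from UTC-3).
Wei in UTC: 09:30-10:30, 12:00-13:30, 14:00-15:00 (add 4h to convert from UTC-4).
Mateo in UTC: 10:00-12:30, 13:30-14:30 (add 2h to convert from UTC-2).
Arjun in UTC: 12:00-13:30, 14:00-15:00, 16:00-16:30 (add 4h to convert from UTC-4).
Sven in UTC: 11:00-13:00, 15:30-17:00 (add 4h to convert from UTC-4).
Farrukh in UTC: 11:00-12:00, 13:00-14:00, 15:30-16:00 (add 6h to convert from UTC-6).
Tara and Sven can make the full 15:30-17:00 slot — that's 2.

2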